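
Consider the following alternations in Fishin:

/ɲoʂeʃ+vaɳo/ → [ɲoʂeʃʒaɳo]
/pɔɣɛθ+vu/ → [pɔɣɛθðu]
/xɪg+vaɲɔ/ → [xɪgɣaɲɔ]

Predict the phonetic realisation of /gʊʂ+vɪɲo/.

The data show progressive place assimilation: /v/ → [ʒ] after /ʃ/; /v/ → [ð] after /θ/; /v/ → [ɣ] after /g/. In each pair only place changes, matching the preceding consonant, while manner and voice stay constant.
The rule targets /v/ (voiced labiodental fricative), which sits after the trigger /ʂ/ (retroflex).
Changing only its place to retroflex gives [ʐ] — the voiced retroflex fricative.

[gʊʂʐɪɲo]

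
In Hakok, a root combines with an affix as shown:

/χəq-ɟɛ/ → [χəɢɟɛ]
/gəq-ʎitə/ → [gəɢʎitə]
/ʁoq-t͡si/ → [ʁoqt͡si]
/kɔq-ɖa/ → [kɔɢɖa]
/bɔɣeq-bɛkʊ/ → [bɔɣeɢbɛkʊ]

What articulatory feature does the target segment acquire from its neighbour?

The segment that alternates is /q/, which surfaces as [ɢ] when adjacent to /ɟ/.
/q/ is voiceless while /ɟ/ is voiced; the output [ɢ] is voiced, matching the trigger — so the feature that spreads is voicing.
Checking the remaining alternations: /q/ → [ɢ] before /ʎ/ (voiceless → voiced, matching voiced); /q/ → [ɢ] before /ɖ/ (voiceless → voiced, matching voiced); /q/ → [ɢ] before /b/ (voiceless → voiced, matching voiced) — only voicing changes, and always toward the following segment.
Nothing changes in [ʁoqt͡si]: there the adjacent consonants already agree in voicing (/q/ and /t͡s/ are both voiceless), so this form is consistent with the same rule.

voicing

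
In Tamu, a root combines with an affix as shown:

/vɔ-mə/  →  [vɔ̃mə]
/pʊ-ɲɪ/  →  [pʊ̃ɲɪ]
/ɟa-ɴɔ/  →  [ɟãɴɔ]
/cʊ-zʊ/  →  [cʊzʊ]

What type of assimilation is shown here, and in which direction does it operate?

The vowel /ɔ/ surfaces as nasalised [ɔ̃] next to the following nasal /m/ — it has acquired the [+nasal] feature of its neighbour.
Likewise in the remaining data: /ʊ/ → [ʊ̃] before /ɲ/; /a/ → [ã] before /ɴ/ — each time a vowel is nasalised next to a following nasal.
No change occurs in [cʊzʊ] because the vowel at the boundary is adjacent to an oral consonant, not a nasal (/ʊ/ next to /z/).
Because the conditioning nasal is to the right of the vowel that changes, the process is regressive (anticipatory).

regressive nasality assimilation (vowel nasalisation)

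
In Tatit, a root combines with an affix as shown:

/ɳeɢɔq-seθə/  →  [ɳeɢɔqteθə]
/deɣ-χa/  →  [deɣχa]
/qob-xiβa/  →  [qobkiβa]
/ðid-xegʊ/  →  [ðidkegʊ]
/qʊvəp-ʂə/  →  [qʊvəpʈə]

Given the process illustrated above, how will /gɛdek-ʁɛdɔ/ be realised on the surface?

The data show progressive manner assimilation: /s/ → [t] after /q/; /x/ → [k] after /b/; /x/ → [k] after /d/; /ʂ/ → [ʈ] after /p/. In each pair only manner changes, matching the preceding consonant, while place and voice stay constant.
Nothing changes in [deɣχa]: there the adjacent consonants already agree in manner (/χ/ and /ɣ/ are both fricatives), so this form is consistent with the same rule.
The rule targets /ʁ/ (voiced uvular fricative), which sits after the trigger /k/ (stop).
A voiced uvular stop is [ɢ], so the surface segment is [ɢ].

[gɛdekɢɛdɔ]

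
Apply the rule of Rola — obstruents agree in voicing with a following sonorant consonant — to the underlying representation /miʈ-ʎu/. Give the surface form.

The rule targets /ʈ/ (voiceless retroflex stop), which sits before the trigger /ʎ/ (voiced).
The voiced retroflex stop is [ɖ], so /ʈ/ → [ɖ].

[miɖʎu]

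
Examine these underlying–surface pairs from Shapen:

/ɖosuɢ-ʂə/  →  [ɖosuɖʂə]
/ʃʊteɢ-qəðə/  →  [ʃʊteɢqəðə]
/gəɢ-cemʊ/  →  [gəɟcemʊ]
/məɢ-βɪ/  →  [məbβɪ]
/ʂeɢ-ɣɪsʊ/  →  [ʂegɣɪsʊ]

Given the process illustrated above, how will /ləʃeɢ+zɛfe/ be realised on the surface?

The data show regressive place assimilation: /ɢ/ → [ɖ] before /ʂ/; /ɢ/ → [ɟ] before /c/; /ɢ/ → [b] before /β/; /ɢ/ → [g] before /ɣ/. In each pair only place changes, matching the following consonant, while manner and voice stay constant.
No alternation appears in [ʃʊteɢqəðə]: there the adjacent consonants already agree in place (/ɢ/ and /q/ are both uvular), so this form is consistent with the same rule.
The rule targets /ɢ/ (voiced uvular stop), which sits before the trigger /z/ (alveolar).
The voiced alveolar stop is [d], so /ɢ/ → [d].

[ləʃedzɛfe]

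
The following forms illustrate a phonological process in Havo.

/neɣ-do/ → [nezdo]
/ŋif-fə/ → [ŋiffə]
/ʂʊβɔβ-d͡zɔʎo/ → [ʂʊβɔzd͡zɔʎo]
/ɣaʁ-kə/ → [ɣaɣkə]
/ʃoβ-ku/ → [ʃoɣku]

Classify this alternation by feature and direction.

regressive place assimilation

Underlying /ɣ/ is realised as [z] next to /d/; /d/ itself does not change.
/ɣ/ is velar while /d/ is alveolar; the output [z] is alveolar, matching the trigger — so the feature that spreads is place.
Manner and voice are unchanged, so the assimilation is partial, not total.
The other alternating forms pattern the same way: /β/ → [z] before /d͡z/ (bilabial → alveolar, matching alveolar); /ʁ/ → [ɣ] before /k/ (uvular → velar, matching velar); /β/ → [ɣ] before /k/ (bilabial → velar, matching velar) — only place changes, and always toward the following segment.
No alternation appears in [ŋiffə]: there the adjacent consonants already agree in place (/f/ and /f/ are both labiodental), so this form is consistent with the same rule.
The trigger is the following segment, so the direction is regressive (anticipatory).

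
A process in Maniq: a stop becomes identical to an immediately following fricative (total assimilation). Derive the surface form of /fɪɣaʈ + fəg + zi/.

/ʈ/ is the segment targeted by the rule; it sits immediately before /f/, so it assimilates completely and surfaces as [f].
At the second juncture, /g/ likewise becomes [z] adjacent to /z/.

[fɪɣaffəzzi]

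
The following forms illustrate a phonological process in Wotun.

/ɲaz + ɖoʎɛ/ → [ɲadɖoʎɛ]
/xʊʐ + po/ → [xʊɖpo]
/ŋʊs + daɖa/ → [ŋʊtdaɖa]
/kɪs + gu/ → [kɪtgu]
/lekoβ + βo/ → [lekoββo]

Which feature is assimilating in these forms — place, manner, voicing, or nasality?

Comparing underlying and surface forms, /z/ → [d] is the alternation; the neighbouring /ɖ/ is constant.
/z/ is a fricative while /ɖ/ is a stop; the output [d] is a stop, matching the trigger — so the feature that spreads is manner.
Checking the remaining alternations: /ʐ/ → [ɖ] before /p/ (fricative → stop, matching a stop); /s/ → [t] before /d/ (fricative → stop, matching a stop); /s/ → [t] before /g/ (fricative → stop, matching a stop) — only manner changes, and always toward the following segment.
Nothing changes in [lekoββo]: there the adjacent consonants already agree in manner (/β/ and /β/ are both fricatives), so this form is consistent with the same rule.

manner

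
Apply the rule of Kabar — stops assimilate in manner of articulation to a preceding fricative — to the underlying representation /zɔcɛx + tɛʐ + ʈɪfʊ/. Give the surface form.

/t/ is a voiceless alveolar stop. The preceding trigger /x/ is a fricative, so /t/ must become a fricative as well.
A voiceless alveolar fricative is [s], so the surface segment is [s].
At the second juncture, /ʈ/ likewise becomes [ʂ] adjacent to /ʐ/.

[zɔcɛxsɛʐʂɪfʊ]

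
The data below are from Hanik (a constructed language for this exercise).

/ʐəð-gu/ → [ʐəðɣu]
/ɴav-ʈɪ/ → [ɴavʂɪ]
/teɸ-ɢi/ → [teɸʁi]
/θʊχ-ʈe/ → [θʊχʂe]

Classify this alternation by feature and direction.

Underlying /g/ is realised as [ɣ] next to /ð/; /ð/ itself does not change.
The change stop → fricative matches the manner of the preceding /ð/, identifying this as manner assimilation.
Place and voice are unchanged, so the assimilation is partial, not total.
The other alternating forms pattern the same way: /ʈ/ → [ʂ] after /v/ (stop → fricative, matching a fricative); /ɢ/ → [ʁ] after /ɸ/ (stop → fricative, matching a fricative); /ʈ/ → [ʂ] after /χ/ (stop → fricative, matching a fricative) — only manner changes, and always toward the preceding segment.
The trigger is the preceding segment, so the direction is progressive (perseverative).

progressive manner assimilation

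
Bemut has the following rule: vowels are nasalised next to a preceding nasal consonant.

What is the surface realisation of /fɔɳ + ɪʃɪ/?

[fɔɳɪ̃ʃɪ]

/ɪ/ sits next to the nasal /ɳ/ and is therefore nasalised to [ɪ̃].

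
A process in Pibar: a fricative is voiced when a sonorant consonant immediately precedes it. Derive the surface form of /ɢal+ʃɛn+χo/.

[ɢalʒɛnʁo]

The rule targets /ʃ/ (voiceless postalveolar fricative), which sits after the trigger /l/ (voiced).
The voiced postalveolar fricative is [ʒ], so /ʃ/ → [ʒ].
The same rule applies at the second boundary: /χ/ → [ʁ] next to /n/.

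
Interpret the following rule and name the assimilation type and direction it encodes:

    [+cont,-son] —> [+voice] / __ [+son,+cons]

regressive voicing assimilation

The target ([+cont,-son], fricatives) acquires [+voice] next to a sonorant consonant ([+son,+cons]) — it takes on the voicing of its neighbour, so the feature that spreads is voicing.
The conditioning segment sits to the right of the focus bar, meaning the trigger follows the segment that changes — regressive assimilation.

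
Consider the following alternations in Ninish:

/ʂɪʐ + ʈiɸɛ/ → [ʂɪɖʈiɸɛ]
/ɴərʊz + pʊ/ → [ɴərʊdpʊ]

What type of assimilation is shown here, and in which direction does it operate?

regressive manner assimilation

The segment that alternates is /ʐ/, which surfaces as [ɖ] when adjacent to /ʈ/.
/ʐ/ is a fricative while /ʈ/ is a stop; the output [ɖ] is a stop, matching the trigger — so the feature that spreads is manner.
Place and voice are unchanged, so the assimilation is partial, not total.
The same holds elsewhere in the data: /z/ → [d] before /p/ (fricative → stop, matching a stop) — only manner changes, and always toward the following segment.
The trigger is the following segment, so the direction is regressive (anticipatory).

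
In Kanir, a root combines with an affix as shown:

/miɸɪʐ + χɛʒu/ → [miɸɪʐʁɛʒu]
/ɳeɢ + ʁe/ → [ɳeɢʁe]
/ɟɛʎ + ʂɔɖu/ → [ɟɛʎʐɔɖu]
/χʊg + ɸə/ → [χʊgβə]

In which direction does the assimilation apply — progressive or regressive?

Underlying /χ/ is realised as [ʁ] next to /ʐ/; /ʐ/ itself does not change.
/χ/ is voiceless while /ʐ/ is voiced; the output [ʁ] is voiced, matching the trigger — so the feature that spreads is voicing.
The other alternating forms pattern the same way: /ʂ/ → [ʐ] after /ʎ/ (voiceless → voiced, matching voiced); /ɸ/ → [β] after /g/ (voiceless → voiced, matching voiced) — only voicing changes, and always toward the preceding segment.
Nothing changes in [ɳeɢʁe]: there the adjacent consonants already agree in voicing (/ʁ/ and /ɢ/ are both voiced), so this form is consistent with the same rule.
The trigger is the preceding segment, so the direction is progressive (perseverative).

progressive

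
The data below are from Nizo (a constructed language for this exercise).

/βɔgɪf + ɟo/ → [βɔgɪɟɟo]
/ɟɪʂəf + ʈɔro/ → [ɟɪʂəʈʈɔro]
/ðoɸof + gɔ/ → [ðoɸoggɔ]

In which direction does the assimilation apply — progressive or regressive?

regressive

Underlying /f/ is realised as [ɟ] next to /ɟ/; /ɟ/ itself does not change.
The output [ɟ] is identical to the trigger /ɟ/ — every feature (place, manner, voicing) has been copied — so this is total assimilation.
The remaining alternations confirm this: /f/ → [ʈ] before /ʈ/; /f/ → [g] before /g/ — in each case the output is a copy of the following consonant.
Since the segment that changes precedes the conditioning segment, the assimilation is regressive.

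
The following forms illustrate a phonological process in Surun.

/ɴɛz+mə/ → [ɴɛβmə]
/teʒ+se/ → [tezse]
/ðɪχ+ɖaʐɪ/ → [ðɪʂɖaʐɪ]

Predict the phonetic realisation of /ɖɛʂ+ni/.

[ɖɛsni]

The data show regressive place assimilation: /z/ → [β] before /m/; /ʒ/ → [z] before /s/; /χ/ → [ʂ] before /ɖ/. In each pair only place changes, matching the following consonant, while manner and voice stay constant.
The rule targets /ʂ/ (voiceless retroflex fricative), which sits before the trigger /n/ (alveolar).
A voiceless alveolar fricative is [s], so the surface segment is [s].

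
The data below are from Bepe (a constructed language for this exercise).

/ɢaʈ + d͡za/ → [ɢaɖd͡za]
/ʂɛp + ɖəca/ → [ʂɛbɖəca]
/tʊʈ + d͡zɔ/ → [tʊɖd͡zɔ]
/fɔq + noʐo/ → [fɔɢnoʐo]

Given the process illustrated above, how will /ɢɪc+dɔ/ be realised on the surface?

The data show regressive voicing assimilation: /ʈ/ → [ɖ] before /d͡z/; /p/ → [b] before /ɖ/; /q/ → [ɢ] before /n/. In each pair only voicing changes, matching the following consonant, while place and manner stay constant.
/c/ is a voiceless palatal stop. The following trigger /d/ is voiced, so /c/ must become voiced as well.
The voiced palatal stop is [ɟ], so /c/ → [ɟ].

[ɢɪɟdɔ]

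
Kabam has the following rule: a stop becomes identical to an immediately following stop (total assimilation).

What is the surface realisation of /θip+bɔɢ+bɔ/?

/p/ is the segment targeted by the rule; it sits immediately before /b/, so it assimilates completely and surfaces as [b].
At the second juncture, /ɢ/ likewise becomes [b] adjacent to /b/.

[θibbɔbbɔ]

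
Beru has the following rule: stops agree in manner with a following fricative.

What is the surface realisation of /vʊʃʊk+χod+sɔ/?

The rule targets /k/ (voiceless velar stop), which sits before the trigger /χ/ (fricative).
Changing only its manner to fricative gives [x] — the voiceless velar fricative.
At the second juncture, /d/ likewise becomes [z] adjacent to /s/.

[vʊʃʊxχozsɔ]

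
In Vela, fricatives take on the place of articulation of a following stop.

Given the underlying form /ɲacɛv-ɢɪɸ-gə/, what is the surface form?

/v/ is a voiced labiodental fricative. The following trigger /ɢ/ is uvular, so /v/ must become uvular as well.
Changing only its place to uvular gives [ʁ] — the voiced uvular fricative.
At the second juncture, /ɸ/ likewise becomes [x] adjacent to /g/.

[ɲacɛʁɢɪxgə]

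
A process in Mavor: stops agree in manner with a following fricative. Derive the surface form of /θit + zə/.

/t/ is a voiceless alveolar stop. The following trigger /z/ is a fricative, so /t/ must become a fricative as well.
Changing only its manner to fricative gives [s] — the voiceless alveolar fricative.

[θiszə]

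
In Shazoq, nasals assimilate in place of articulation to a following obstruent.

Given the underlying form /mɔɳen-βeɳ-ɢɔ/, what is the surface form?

[mɔɳemβeɴɢɔ]

The rule targets /n/ (voiced alveolar nasal), which sits before the trigger /β/ (bilabial).
The voiced bilabial nasal is [m], so /n/ → [m].
The same rule applies at the second boundary: /ɳ/ → [ɴ] next to /ɢ/.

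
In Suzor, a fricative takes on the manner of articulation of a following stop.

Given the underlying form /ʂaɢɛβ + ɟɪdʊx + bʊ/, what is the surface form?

The rule targets /β/ (voiced bilabial fricative), which sits before the trigger /ɟ/ (stop).
The voiced bilabial stop is [b], so /β/ → [b].
The same rule applies at the second boundary: /x/ → [k] next to /b/.

[ʂaɢɛbɟɪdʊkbʊ]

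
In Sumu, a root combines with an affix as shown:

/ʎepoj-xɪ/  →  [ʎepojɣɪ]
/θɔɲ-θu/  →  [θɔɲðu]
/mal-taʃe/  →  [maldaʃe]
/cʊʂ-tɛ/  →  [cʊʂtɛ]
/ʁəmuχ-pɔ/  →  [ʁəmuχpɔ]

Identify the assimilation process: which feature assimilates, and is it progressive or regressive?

The segment that alternates is /x/, which surfaces as [ɣ] when adjacent to /j/.
/x/ is voiceless while /j/ is voiced; the output [ɣ] is voiced, matching the trigger — so the feature that spreads is voicing.
Place and manner are unchanged, so the assimilation is partial, not total.
Checking the remaining alternations: /θ/ → [ð] after /ɲ/ (voiceless → voiced, matching voiced); /t/ → [d] after /l/ (voiceless → voiced, matching voiced) — only voicing changes, and always toward the preceding segment.
No alternation appears in [cʊʂtɛ], [ʁəmuχpɔ]: there the adjacent consonants already agree in voicing (/t/ and /ʂ/ are both voiceless; /p/ and /χ/ are both voiceless), so these forms are consistent with the same rule.
The trigger is the preceding segment, so the direction is progressive (perseverative).

progressive voicing assimilation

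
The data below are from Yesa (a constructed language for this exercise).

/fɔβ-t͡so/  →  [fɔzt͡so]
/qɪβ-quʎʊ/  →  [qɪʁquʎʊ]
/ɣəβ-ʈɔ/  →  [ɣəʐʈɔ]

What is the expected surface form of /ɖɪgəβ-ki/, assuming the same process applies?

[ɖɪgəɣki]

The data show regressive place assimilation: /β/ → [z] before /t͡s/; /β/ → [ʁ] before /q/; /β/ → [ʐ] before /ʈ/. In each pair only place changes, matching the following consonant, while manner and voice stay constant.
/β/ is a voiced bilabial fricative. The following trigger /k/ is velar, so /β/ must become velar as well.
A voiced velar fricative is [ɣ], so the surface segment is [ɣ].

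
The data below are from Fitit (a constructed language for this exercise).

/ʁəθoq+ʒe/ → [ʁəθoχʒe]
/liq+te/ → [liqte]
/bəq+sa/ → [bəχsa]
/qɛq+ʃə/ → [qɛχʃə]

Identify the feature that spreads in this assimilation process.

The segment that alternates is /q/, which surfaces as [χ] when adjacent to /ʒ/.
The change stop → fricative matches the manner of the following /ʒ/, identifying this as manner assimilation.
The same holds elsewhere in the data: /q/ → [χ] before /s/ (stop → fricative, matching a fricative); /q/ → [χ] before /ʃ/ (stop → fricative, matching a fricative) — only manner changes, and always toward the following segment.
Nothing changes in [liqte]: there the adjacent consonants already agree in manner (/q/ and /t/ are both stops), so this form is consistent with the same rule.

manner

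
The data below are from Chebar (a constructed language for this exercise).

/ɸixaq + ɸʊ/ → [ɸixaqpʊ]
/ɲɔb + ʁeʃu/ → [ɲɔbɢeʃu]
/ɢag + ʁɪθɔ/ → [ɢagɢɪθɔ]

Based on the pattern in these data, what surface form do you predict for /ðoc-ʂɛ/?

[ðocʈɛ]

The data show progressive manner assimilation: /ɸ/ → [p] after /q/; /ʁ/ → [ɢ] after /b/; /ʁ/ → [ɢ] after /g/. In each pair only manner changes, matching the preceding consonant, while place and voice stay constant.
/ʂ/ is a voiceless retroflex fricative. The preceding trigger /c/ is a stop, so /ʂ/ must become a stop as well.
The voiceless retroflex stop is [ʈ], so /ʂ/ → [ʈ].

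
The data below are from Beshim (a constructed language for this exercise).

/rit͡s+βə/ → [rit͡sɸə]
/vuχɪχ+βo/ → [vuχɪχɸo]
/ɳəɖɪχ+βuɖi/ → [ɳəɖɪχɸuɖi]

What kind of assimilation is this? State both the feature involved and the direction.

progressive voicing assimilation

Comparing underlying and surface forms, /β/ → [ɸ] is the alternation; the neighbouring /t͡s/ is constant.
/β/ is voiced while /t͡s/ is voiceless; the output [ɸ] is voiceless, matching the trigger — so the feature that spreads is voicing.
Place and manner are unchanged, so the assimilation is partial, not total.
The other alternating form patterns the same way: /β/ → [ɸ] after /χ/ (voiced → voiceless, matching voiceless) — only voicing changes, and always toward the preceding segment.
Since the segment that changes follows the conditioning segment, the assimilation is progressive.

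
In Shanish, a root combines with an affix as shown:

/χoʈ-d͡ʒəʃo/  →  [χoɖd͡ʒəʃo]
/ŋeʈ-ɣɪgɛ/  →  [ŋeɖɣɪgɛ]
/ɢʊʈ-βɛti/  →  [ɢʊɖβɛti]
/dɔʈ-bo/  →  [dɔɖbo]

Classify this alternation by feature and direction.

Underlying /ʈ/ is realised as [ɖ] next to /d͡ʒ/; /d͡ʒ/ itself does not change.
The change voiceless → voiced matches the voicing of the following /d͡ʒ/, identifying this as voicing assimilation.
Place and manner are unchanged, so the assimilation is partial, not total.
Checking the remaining alternations: /ʈ/ → [ɖ] before /ɣ/ (voiceless → voiced, matching voiced); /ʈ/ → [ɖ] before /β/ (voiceless → voiced, matching voiced); /ʈ/ → [ɖ] before /b/ (voiceless → voiced, matching voiced) — only voicing changes, and always toward the following segment.
The trigger is the following segment, so the direction is regressive (anticipatory).

regressive voicing assimilation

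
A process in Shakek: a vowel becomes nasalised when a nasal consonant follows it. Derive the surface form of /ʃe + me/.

[ʃẽme]

/e/ sits next to the nasal /m/ and is therefore nasalised to [ẽ].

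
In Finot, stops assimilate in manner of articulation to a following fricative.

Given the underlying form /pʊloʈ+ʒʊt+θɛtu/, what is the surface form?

/ʈ/ is a voiceless retroflex stop. The following trigger /ʒ/ is a fricative, so /ʈ/ must become a fricative as well.
A voiceless retroflex fricative is [ʂ], so the surface segment is [ʂ].
At the second juncture, /t/ likewise becomes [s] adjacent to /θ/.

[pʊloʂʒʊsθɛtu]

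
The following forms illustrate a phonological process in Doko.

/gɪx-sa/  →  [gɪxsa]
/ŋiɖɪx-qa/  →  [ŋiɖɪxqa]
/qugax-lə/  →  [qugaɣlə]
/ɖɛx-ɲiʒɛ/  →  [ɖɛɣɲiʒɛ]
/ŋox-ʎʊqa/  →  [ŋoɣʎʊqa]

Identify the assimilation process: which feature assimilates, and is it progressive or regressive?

regressive voicing assimilation

The segment that alternates is /x/, which surfaces as [ɣ] when adjacent to /l/.
The change voiceless → voiced matches the voicing of the following /l/, identifying this as voicing assimilation.
Place and manner are unchanged, so the assimilation is partial, not total.
Checking the remaining alternations: /x/ → [ɣ] before /ɲ/ (voiceless → voiced, matching voiced); /x/ → [ɣ] before /ʎ/ (voiceless → voiced, matching voiced) — only voicing changes, and always toward the following segment.
Nothing changes in [gɪxsa], [ŋiɖɪxqa]: there the adjacent consonants already agree in voicing (/x/ and /s/ are both voiceless; /x/ and /q/ are both voiceless), so these forms are consistent with the same rule.
Since the segment that changes precedes the conditioning segment, the assimilation is regressive.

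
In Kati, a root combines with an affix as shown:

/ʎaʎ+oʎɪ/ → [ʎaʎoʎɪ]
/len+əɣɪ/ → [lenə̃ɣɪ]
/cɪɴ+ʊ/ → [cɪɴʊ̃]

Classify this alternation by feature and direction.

progressive nasality assimilation (vowel nasalisation)

The vowel /ə/ surfaces as nasalised [ə̃] next to the preceding nasal /n/ — it has acquired the [+nasal] feature of its neighbour.
Likewise in the remaining data: /ʊ/ → [ʊ̃] after /ɴ/ — each time a vowel is nasalised next to a preceding nasal.
No change occurs in [ʎaʎoʎɪ] because the vowel at the boundary is adjacent to an oral consonant, not a nasal (/o/ next to /ʎ/).
Because the conditioning nasal is to the left of the vowel that changes, the process is progressive (perseverative).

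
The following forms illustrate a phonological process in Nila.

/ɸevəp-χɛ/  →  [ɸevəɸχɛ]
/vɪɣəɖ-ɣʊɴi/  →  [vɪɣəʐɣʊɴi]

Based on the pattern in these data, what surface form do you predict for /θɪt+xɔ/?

The data show regressive manner assimilation: /p/ → [ɸ] before /χ/; /ɖ/ → [ʐ] before /ɣ/. In each pair only manner changes, matching the following consonant, while place and voice stay constant.
The rule targets /t/ (voiceless alveolar stop), which sits before the trigger /x/ (fricative).
A voiceless alveolar fricative is [s], so the surface segment is [s].

[θɪsxɔ]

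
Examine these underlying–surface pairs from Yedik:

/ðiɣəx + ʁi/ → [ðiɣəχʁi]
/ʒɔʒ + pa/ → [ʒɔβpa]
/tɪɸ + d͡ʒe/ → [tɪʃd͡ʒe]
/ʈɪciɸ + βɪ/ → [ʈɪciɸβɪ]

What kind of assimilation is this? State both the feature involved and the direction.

regressive place assimilation

Comparing underlying and surface forms, /x/ → [χ] is the alternation; the neighbouring /ʁ/ is constant.
The change velar → uvular matches the place of the following /ʁ/, identifying this as place assimilation.
Manner and voice are unchanged, so the assimilation is partial, not total.
The same holds elsewhere in the data: /ʒ/ → [β] before /p/ (postalveolar → bilabial, matching bilabial); /ɸ/ → [ʃ] before /d͡ʒ/ (bilabial → postalveolar, matching postalveolar) — only place changes, and always toward the following segment.
No alternation appears in [ʈɪciɸβɪ]: there the adjacent consonants already agree in place (/ɸ/ and /β/ are both bilabial), so this form is consistent with the same rule.
Since the segment that changes precedes the conditioning segment, the assimilation is regressive.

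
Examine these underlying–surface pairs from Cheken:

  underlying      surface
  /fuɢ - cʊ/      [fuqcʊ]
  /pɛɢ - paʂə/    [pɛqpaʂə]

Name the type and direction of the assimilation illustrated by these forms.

regressive voicing assimilation

The segment that alternates is /ɢ/, which surfaces as [q] when adjacent to /c/.
The change voiced → voiceless matches the voicing of the following /c/, identifying this as voicing assimilation.
Place and manner are unchanged, so the assimilation is partial, not total.
Checking the remaining alternation: /ɢ/ → [q] before /p/ (voiced → voiceless, matching voiceless) — only voicing changes, and always toward the following segment.
Since the segment that changes precedes the conditioning segment, the assimilation is regressive.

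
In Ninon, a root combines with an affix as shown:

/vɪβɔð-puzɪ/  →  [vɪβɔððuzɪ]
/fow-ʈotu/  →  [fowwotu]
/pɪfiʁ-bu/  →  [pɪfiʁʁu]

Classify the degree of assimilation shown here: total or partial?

total assimilation

Underlying /p/ is realised as [ð] next to /ð/; /ð/ itself does not change.
The output [ð] is identical to the trigger /ð/ — every feature (place, manner, voicing) has been copied — so this is total assimilation.
The remaining alternations confirm this: /ʈ/ → [w] after /w/; /b/ → [ʁ] after /ʁ/ — in each case the output is a copy of the preceding consonant.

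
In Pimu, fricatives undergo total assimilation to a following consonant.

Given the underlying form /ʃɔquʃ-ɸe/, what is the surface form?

[ʃɔquɸɸe]

/ʃ/ is the segment targeted by the rule; it sits immediately before /ɸ/, so it assimilates completely and surfaces as [ɸ].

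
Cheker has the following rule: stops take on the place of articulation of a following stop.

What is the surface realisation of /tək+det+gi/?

/k/ is a voiceless velar stop. The following trigger /d/ is alveolar, so /k/ must become alveolar as well.
A voiceless alveolar stop is [t], so the surface segment is [t].
At the second juncture, /t/ likewise becomes [k] adjacent to /g/.

[tətdekgi]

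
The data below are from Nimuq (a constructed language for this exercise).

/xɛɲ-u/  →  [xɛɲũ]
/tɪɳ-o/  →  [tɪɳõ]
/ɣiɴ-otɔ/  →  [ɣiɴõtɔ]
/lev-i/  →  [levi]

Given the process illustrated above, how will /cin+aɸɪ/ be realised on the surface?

[cinãɸɪ]

The data show progressive nasality assimilation (vowel nasalisation): /u/ → [ũ] after /ɲ/; /o/ → [õ] after /ɳ/; /o/ → [õ] after /ɴ/ — a vowel is nasalised by an immediately preceding nasal consonant.
No change occurs in [levi] because the vowel at the boundary is adjacent to an oral consonant, not a nasal (/i/ next to /v/).
/a/ sits next to the nasal /n/ and is therefore nasalised to [ã].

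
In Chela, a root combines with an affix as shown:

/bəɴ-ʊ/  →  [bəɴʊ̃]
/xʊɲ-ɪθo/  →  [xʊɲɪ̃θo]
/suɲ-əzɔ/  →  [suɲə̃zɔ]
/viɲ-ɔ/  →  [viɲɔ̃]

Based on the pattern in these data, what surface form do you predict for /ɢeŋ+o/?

The data show progressive nasality assimilation (vowel nasalisation): /ʊ/ → [ʊ̃] after /ɴ/; /ɪ/ → [ɪ̃] after /ɲ/; /ə/ → [ə̃] after /ɲ/; /ɔ/ → [ɔ̃] after /ɲ/ — a vowel is nasalised by an immediately preceding nasal consonant.
The vowel /o/ is adjacent to the preceding nasal /ŋ/, so it acquires [+nasal] and surfaces as [õ].

[ɢeŋõ]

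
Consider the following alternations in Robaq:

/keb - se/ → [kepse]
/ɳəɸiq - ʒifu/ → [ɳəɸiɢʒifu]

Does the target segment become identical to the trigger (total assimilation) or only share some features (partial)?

The segment that alternates is /b/, which surfaces as [p] when adjacent to /s/.
The change voiced → voiceless matches the voicing of the following /s/, identifying this as voicing assimilation.
Place and manner are unchanged, so the assimilation is partial, not total.
The other alternating form patterns the same way: /q/ → [ɢ] before /ʒ/ (voiceless → voiced, matching voiced) — only voicing changes, and always toward the following segment.

partial assimilation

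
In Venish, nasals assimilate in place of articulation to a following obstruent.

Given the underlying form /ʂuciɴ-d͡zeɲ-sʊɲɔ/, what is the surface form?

The rule targets /ɴ/ (voiced uvular nasal), which sits before the trigger /d͡z/ (alveolar).
Changing only its place to alveolar gives [n] — the voiced alveolar nasal.
At the second juncture, /ɲ/ likewise becomes [n] adjacent to /s/.

[ʂucind͡zensʊɲɔ]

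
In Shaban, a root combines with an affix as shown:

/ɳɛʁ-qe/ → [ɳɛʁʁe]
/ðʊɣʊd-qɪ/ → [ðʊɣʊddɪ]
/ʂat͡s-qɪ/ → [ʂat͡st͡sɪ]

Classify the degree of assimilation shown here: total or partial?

total assimilation

Comparing underlying and surface forms, /q/ → [ʁ] is the alternation; the neighbouring /ʁ/ is constant.
The output [ʁ] is identical to the trigger /ʁ/ — every feature (place, manner, voicing) has been copied — so this is total assimilation.
The remaining alternations confirm this: /q/ → [d] after /d/; /q/ → [t͡s] after /t͡s/ — in each case the output is a copy of the preceding consonant.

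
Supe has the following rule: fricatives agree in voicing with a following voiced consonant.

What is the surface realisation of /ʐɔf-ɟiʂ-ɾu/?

The rule targets /f/ (voiceless labiodental fricative), which sits before the trigger /ɟ/ (voiced).
A voiced labiodental fricative is [v], so the surface segment is [v].
The same rule applies at the second boundary: /ʂ/ → [ʐ] next to /ɾ/.

[ʐɔvɟiʐɾu]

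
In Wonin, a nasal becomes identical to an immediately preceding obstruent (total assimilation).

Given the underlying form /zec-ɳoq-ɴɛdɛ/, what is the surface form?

[zeccoqqɛdɛ]

/ɳ/ is the segment targeted by the rule; it sits immediately after /c/, so it assimilates completely and surfaces as [c].
At the second juncture, /ɴ/ likewise becomes [q] adjacent to /q/.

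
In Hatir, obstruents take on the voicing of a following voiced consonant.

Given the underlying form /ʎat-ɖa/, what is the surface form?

/t/ is a voiceless alveolar stop. The following trigger /ɖ/ is voiced, so /t/ must become voiced as well.
The voiced alveolar stop is [d], so /t/ → [d].

[ʎadɖa]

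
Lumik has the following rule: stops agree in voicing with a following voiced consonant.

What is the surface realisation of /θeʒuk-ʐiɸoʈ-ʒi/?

[θeʒugʐiɸoɖʒi]

The rule targets /k/ (voiceless velar stop), which sits before the trigger /ʐ/ (voiced).
A voiced velar stop is [g], so the surface segment is [g].
At the second juncture, /ʈ/ likewise becomes [ɖ] adjacent to /ʒ/.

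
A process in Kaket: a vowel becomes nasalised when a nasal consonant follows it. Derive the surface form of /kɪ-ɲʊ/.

[kɪ̃ɲʊ]

The vowel /ɪ/ is adjacent to the following nasal /ɲ/, so it acquires [+nasal] and surfaces as [ɪ̃].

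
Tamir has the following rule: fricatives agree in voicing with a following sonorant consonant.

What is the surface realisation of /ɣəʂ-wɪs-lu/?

/ʂ/ is a voiceless retroflex fricative. The following trigger /w/ is voiced, so /ʂ/ must become voiced as well.
Changing only its voicing to voiced gives [ʐ] — the voiced retroflex fricative.
At the second juncture, /s/ likewise becomes [z] adjacent to /l/.

[ɣəʐwɪzlu]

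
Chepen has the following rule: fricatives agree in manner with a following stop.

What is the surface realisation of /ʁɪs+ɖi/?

/s/ is a voiceless alveolar fricative. The following trigger /ɖ/ is a stop, so /s/ must become a stop as well.
Changing only its manner to stop gives [t] — the voiceless alveolar stop.

[ʁɪtɖi]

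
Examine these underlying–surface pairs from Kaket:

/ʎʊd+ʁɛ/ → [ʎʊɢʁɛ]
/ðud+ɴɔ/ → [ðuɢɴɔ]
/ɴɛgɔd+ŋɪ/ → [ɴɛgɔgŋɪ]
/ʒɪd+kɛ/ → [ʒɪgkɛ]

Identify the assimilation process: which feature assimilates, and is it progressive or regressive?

Comparing underlying and surface forms, /d/ → [ɢ] is the alternation; the neighbouring /ʁ/ is constant.
/d/ is alveolar while /ʁ/ is uvular; the output [ɢ] is uvular, matching the trigger — so the feature that spreads is place.
Manner and voice are unchanged, so the assimilation is partial, not total.
The other alternating forms pattern the same way: /d/ → [ɢ] before /ɴ/ (alveolar → uvular, matching uvular); /d/ → [g] before /ŋ/ (alveolar → velar, matching velar); /d/ → [g] before /k/ (alveolar → velar, matching velar) — only place changes, and always toward the following segment.
The trigger is the following segment, so the direction is regressive (anticipatory).

regressive place assimilation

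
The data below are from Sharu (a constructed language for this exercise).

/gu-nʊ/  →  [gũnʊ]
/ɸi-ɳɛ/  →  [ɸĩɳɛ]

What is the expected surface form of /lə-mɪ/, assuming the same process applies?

The data show regressive nasality assimilation (vowel nasalisation): /u/ → [ũ] before /n/; /i/ → [ĩ] before /ɳ/ — a vowel is nasalised by an immediately following nasal consonant.
/ə/ sits next to the nasal /m/ and is therefore nasalised to [ə̃].

[lə̃mɪ]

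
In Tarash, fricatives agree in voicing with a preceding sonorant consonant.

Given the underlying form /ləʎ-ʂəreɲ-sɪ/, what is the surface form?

[ləʎʐəreɲzɪ]

/ʂ/ is a voiceless retroflex fricative. The preceding trigger /ʎ/ is voiced, so /ʂ/ must become voiced as well.
A voiced retroflex fricative is [ʐ], so the surface segment is [ʐ].
At the second juncture, /s/ likewise becomes [z] adjacent to /ɲ/.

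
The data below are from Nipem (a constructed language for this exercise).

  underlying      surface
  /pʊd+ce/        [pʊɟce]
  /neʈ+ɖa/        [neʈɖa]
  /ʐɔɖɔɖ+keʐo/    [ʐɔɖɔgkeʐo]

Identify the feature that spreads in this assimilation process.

place

The segment that alternates is /d/, which surfaces as [ɟ] when adjacent to /c/.
/d/ is alveolar while /c/ is palatal; the output [ɟ] is palatal, matching the trigger — so the feature that spreads is place.
The other alternating form patterns the same way: /ɖ/ → [g] before /k/ (retroflex → velar, matching velar) — only place changes, and always toward the following segment.
No alternation appears in [neʈɖa]: there the adjacent consonants already agree in place (/ʈ/ and /ɖ/ are both retroflex), so this form is consistent with the same rule.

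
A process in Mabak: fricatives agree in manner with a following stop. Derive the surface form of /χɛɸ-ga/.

/ɸ/ is a voiceless bilabial fricative. The following trigger /g/ is a stop, so /ɸ/ must become a stop as well.
The voiceless bilabial stop is [p], so /ɸ/ → [p].

[χɛpga]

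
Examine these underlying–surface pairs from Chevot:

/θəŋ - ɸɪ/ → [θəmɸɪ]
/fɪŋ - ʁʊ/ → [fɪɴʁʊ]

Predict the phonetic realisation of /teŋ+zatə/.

[tenzatə]

The data show regressive place assimilation: /ŋ/ → [m] before /ɸ/; /ŋ/ → [ɴ] before /ʁ/. In each pair only place changes, matching the following consonant, while manner and voice stay constant.
The rule targets /ŋ/ (voiced velar nasal), which sits before the trigger /z/ (alveolar).
A voiced alveolar nasal is [n], so the surface segment is [n].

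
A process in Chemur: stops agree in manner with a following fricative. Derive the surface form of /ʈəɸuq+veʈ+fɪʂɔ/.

/q/ is a voiceless uvular stop. The following trigger /v/ is a fricative, so /q/ must become a fricative as well.
A voiceless uvular fricative is [χ], so the surface segment is [χ].
The same rule applies at the second boundary: /ʈ/ → [ʂ] next to /f/.

[ʈəɸuχveʂfɪʂɔ]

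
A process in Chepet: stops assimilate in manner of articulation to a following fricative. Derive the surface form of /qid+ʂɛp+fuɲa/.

[qizʂɛɸfuɲa]

/d/ is a voiced alveolar stop. The following trigger /ʂ/ is a fricative, so /d/ must become a fricative as well.
The voiced alveolar fricative is [z], so /d/ → [z].
The same rule applies at the second boundary: /p/ → [ɸ] next to /f/.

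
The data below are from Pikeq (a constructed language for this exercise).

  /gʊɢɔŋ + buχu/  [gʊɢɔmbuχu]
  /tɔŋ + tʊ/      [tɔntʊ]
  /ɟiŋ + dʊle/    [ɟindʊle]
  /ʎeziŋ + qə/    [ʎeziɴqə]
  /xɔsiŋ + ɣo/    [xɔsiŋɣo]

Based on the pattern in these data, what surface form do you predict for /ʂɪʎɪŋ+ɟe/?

[ʂɪʎɪɲɟe]

The data show regressive place assimilation: /ŋ/ → [m] before /b/; /ŋ/ → [n] before /t/; /ŋ/ → [n] before /d/; /ŋ/ → [ɴ] before /q/. In each pair only place changes, matching the following consonant, while manner and voice stay constant.
No alternation appears in [xɔsiŋɣo]: there the adjacent consonants already agree in place (/ŋ/ and /ɣ/ are both velar), so this form is consistent with the same rule.
The rule targets /ŋ/ (voiced velar nasal), which sits before the trigger /ɟ/ (palatal).
The voiced palatal nasal is [ɲ], so /ŋ/ → [ɲ].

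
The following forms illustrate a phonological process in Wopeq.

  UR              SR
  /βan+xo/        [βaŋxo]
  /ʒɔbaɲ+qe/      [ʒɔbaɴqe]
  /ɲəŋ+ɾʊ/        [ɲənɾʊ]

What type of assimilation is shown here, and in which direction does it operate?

regressive place assimilation

The segment that alternates is /n/, which surfaces as [ŋ] when adjacent to /x/.
/n/ is alveolar while /x/ is velar; the output [ŋ] is velar, matching the trigger — so the feature that spreads is place.
Manner and voice are unchanged, so the assimilation is partial, not total.
The same holds elsewhere in the data: /ɲ/ → [ɴ] before /q/ (palatal → uvular, matching uvular); /ŋ/ → [n] before /ɾ/ (velar → alveolar, matching alveolar) — only place changes, and always toward the following segment.
The trigger is the following segment, so the direction is regressive (anticipatory).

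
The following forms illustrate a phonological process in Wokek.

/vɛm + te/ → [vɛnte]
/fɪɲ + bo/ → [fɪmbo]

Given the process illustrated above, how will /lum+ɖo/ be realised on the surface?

[luɳɖo]

The data show regressive place assimilation: /m/ → [n] before /t/; /ɲ/ → [m] before /b/. In each pair only place changes, matching the following consonant, while manner and voice stay constant.
The rule targets /m/ (voiced bilabial nasal), which sits before the trigger /ɖ/ (retroflex).
The voiced retroflex nasal is [ɳ], so /m/ → [ɳ].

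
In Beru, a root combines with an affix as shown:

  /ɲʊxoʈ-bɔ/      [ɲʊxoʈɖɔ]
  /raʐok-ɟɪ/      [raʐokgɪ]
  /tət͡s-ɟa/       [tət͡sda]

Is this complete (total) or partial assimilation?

Underlying /b/ is realised as [ɖ] next to /ʈ/; /ʈ/ itself does not change.
The change bilabial → retroflex matches the place of the preceding /ʈ/, identifying this as place assimilation.
Manner and voice are unchanged, so the assimilation is partial, not total.
The same holds elsewhere in the data: /ɟ/ → [g] after /k/ (palatal → velar, matching velar); /ɟ/ → [d] after /t͡s/ (palatal → alveolar, matching alveolar) — only place changes, and always toward the preceding segment.

partial assimilation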